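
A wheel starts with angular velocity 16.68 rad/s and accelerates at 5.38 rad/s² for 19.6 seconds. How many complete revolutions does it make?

θ = ω₀t + ½αt² = 16.68×19.6 + ½×5.38×19.6² = 1360.3184 rad
Total revolutions = θ/(2π) = 1360.3184/(2π) = 216.5
Complete revolutions = ⌊216.5⌋ = 216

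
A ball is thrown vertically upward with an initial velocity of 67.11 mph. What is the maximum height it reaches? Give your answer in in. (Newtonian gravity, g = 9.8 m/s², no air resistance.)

v₀ = 67.11 mph × 0.44704 = 30.0009 m/s
h_max = v₀² / (2g) = 30.0009² / (2 × 9.8) = 900.054 / 19.6 = 45.9211 m
h_max = 45.9211 m / 0.0254 = 1808 in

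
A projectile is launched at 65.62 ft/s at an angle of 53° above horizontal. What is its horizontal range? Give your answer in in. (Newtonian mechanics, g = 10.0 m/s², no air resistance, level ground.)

v₀ = 65.62 ft/s × 0.3048 = 20.001 m/s
R = v₀² × sin(2θ) / g = 20.001² × sin(2 × 53°) / 10.0 = 400.04 × 0.961262 / 10.0 = 38.4543 m
R = 38.4543 m / 0.0254 = 1514 in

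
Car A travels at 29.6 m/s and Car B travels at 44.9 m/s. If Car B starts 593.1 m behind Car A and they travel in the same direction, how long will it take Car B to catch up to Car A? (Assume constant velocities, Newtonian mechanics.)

Relative speed: v_rel = 44.9 - 29.6 = 15.3 m/s
Time to catch: t = d₀/v_rel = 593.1/15.3 = 38.76 s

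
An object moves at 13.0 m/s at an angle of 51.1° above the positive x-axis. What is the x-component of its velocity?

vₓ = v cos(θ) = 13.0 × cos(51.1°) = 8.16 m/s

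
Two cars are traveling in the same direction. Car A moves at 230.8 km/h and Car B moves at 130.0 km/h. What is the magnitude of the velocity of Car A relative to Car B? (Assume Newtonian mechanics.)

v_rel = |v_A - v_B| = |230.8 - 130.0| = 100.8 km/h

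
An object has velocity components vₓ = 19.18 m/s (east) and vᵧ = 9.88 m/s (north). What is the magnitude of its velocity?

|v| = √(vₓ² + vᵧ²) = √(19.18² + 9.88²) = √(465.4868) = 21.58 m/s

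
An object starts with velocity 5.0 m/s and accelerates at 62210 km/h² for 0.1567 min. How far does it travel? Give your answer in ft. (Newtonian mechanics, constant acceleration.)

a = 62210 km/h² × 7.716049382716049e-05 = 4.80015 m/s²
t = 0.1567 min × 60.0 = 9.402 s
d = v₀ × t + ½ × a × t² = 5.0 × 9.402 + 0.5 × 4.80015 × 9.402² = 259.171 m
d = 259.171 m / 0.3048 = 850.3 ft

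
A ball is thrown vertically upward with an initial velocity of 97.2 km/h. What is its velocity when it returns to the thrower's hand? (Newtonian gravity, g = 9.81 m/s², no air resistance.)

By conservation of energy (no air resistance), the ball returns to the throw height with the same speed as launch, but directed downward.
|v_ground| = v₀ = 97.2 km/h
v_ground = 97.2 km/h (downward)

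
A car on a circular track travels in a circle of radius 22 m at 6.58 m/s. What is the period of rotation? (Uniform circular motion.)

T = 2πr/v = 2π×22/6.58 = 21.01 s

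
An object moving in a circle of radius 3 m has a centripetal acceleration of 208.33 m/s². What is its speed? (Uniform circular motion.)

v = √(a_c × r) = √(208.33 × 3) = 25.0 m/s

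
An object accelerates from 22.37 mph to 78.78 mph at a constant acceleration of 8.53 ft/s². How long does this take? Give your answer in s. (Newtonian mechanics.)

v₀ = 22.37 mph × 0.44704 = 10.0003 m/s
v = 78.78 mph × 0.44704 = 35.2178 m/s
a = 8.53 ft/s² × 0.3048 = 2.59994 m/s²
t = (v - v₀) / a = (35.2178 - 10.0003) / 2.59994 = 9.699 s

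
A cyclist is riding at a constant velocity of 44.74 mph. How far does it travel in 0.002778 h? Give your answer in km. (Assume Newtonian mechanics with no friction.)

v = 44.74 mph × 0.44704 = 20.0006 m/s
t = 0.002778 h × 3600.0 = 10.0008 s
d = v × t = 20.0006 × 10.0008 = 200.022 m
d = 200.022 m / 1000.0 = 0.2 km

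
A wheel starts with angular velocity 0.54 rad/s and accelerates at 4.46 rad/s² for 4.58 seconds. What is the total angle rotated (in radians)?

θ = ω₀t + ½αt² = 0.54×4.58 + ½×4.46×4.58² = 49.25 rad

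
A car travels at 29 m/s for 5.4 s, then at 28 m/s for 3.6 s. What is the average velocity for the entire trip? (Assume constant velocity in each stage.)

d₁ = v₁t₁ = 29 × 5.4 = 156.6 m
d₂ = v₂t₂ = 28 × 3.6 = 100.8 m
d_total = 257.4 m, t_total = 9.0 s
v_avg = d_total/t_total = 257.4/9.0 = 28.6 m/s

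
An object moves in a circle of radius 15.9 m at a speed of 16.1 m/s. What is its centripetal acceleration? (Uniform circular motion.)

a_c = v²/r = 16.1²/15.9 = 259.21/15.9 = 16.3 m/s²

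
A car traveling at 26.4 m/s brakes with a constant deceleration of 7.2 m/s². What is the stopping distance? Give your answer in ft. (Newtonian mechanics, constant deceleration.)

d = v₀² / (2a) = 26.4² / (2 × 7.2) = 696.96 / 14.4 = 48.4 m
d = 48.4 m / 0.3048 = 158.8 ft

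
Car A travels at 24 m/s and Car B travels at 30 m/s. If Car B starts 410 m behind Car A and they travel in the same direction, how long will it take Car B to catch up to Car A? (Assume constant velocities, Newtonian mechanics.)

Relative speed: v_rel = 30 - 24 = 6 m/s
Time to catch: t = d₀/v_rel = 410/6 = 68.33 s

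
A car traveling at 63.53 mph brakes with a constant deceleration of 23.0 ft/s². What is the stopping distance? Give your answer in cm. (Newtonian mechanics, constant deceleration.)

v₀ = 63.53 mph × 0.44704 = 28.4005 m/s
a = 23.0 ft/s² × 0.3048 = 7.0104 m/s²
d = v₀² / (2a) = 28.4005² / (2 × 7.0104) = 806.588 / 14.0208 = 57.528 m
d = 57.528 m / 0.01 = 5753 cm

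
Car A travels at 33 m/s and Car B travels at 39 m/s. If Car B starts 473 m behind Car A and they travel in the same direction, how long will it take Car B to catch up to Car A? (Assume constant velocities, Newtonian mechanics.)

Relative speed: v_rel = 39 - 33 = 6 m/s
Time to catch: t = d₀/v_rel = 473/6 = 78.83 s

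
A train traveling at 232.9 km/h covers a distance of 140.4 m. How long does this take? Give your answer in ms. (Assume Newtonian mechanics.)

v = 232.9 km/h × 0.2777777777777778 = 64.6944 m/s
t = d / v = 140.4 / 64.6944 = 2.1702 s
t = 2.1702 s / 0.001 = 2170 ms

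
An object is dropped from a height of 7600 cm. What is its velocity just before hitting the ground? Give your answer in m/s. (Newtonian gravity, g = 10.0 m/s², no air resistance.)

h = 7600 cm × 0.01 = 76.0 m
v = √(2gh) = √(2 × 10.0 × 76.0) = 38.99 m/s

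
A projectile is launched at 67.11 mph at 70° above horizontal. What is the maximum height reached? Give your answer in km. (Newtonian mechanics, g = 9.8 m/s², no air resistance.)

v₀ = 67.11 mph × 0.44704 = 30.0009 m/s
H = v₀² × sin²(θ) / (2g) = 30.0009² × sin(70°)² / (2 × 9.8) = 900.054 × 0.883022 / 19.6 = 40.5494 m
H = 40.5494 m / 1000.0 = 0.04055 km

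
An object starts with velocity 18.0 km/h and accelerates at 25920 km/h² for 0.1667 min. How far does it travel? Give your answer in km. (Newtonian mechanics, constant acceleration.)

v₀ = 18.0 km/h × 0.2777777777777778 = 5.0 m/s
a = 25920 km/h² × 7.716049382716049e-05 = 2.0 m/s²
t = 0.1667 min × 60.0 = 10.002 s
d = v₀ × t + ½ × a × t² = 5.0 × 10.002 + 0.5 × 2.0 × 10.002² = 150.05 m
d = 150.05 m / 1000.0 = 0.1501 km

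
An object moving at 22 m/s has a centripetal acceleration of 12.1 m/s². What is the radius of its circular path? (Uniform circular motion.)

r = v²/a_c = 22²/12.1 = 40.0 m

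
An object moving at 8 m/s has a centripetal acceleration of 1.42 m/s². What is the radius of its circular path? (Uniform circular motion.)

r = v²/a_c = 8²/1.42 = 45.07 m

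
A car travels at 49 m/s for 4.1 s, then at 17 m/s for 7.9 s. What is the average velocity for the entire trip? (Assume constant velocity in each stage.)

d₁ = v₁t₁ = 49 × 4.1 = 200.9 m
d₂ = v₂t₂ = 17 × 7.9 = 134.3 m
d_total = 335.2 m, t_total = 12.0 s
v_avg = d_total/t_total = 335.2/12.0 = 27.93 m/s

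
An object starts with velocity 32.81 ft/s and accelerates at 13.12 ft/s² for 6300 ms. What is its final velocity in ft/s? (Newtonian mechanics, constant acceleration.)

v₀ = 32.81 ft/s × 0.3048 = 10.0005 m/s
a = 13.12 ft/s² × 0.3048 = 3.99898 m/s²
t = 6300 ms × 0.001 = 6.3 s
v = v₀ + a × t = 10.0005 + 3.99898 × 6.3 = 35.1941 m/s
v = 35.1941 m/s / 0.3048 = 115.5 ft/s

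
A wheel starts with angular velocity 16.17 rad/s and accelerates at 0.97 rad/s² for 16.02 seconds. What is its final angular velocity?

ω = ω₀ + αt = 16.17 + 0.97 × 16.02 = 31.71 rad/s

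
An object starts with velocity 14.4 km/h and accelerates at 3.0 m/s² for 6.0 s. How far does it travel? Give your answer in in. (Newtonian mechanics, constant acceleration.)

v₀ = 14.4 km/h × 0.2777777777777778 = 4.0 m/s
d = v₀ × t + ½ × a × t² = 4.0 × 6.0 + 0.5 × 3.0 × 6.0² = 78.0 m
d = 78.0 m / 0.0254 = 3071 in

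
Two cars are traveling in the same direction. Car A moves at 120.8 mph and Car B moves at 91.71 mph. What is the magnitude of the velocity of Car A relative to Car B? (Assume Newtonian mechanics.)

v_rel = |v_A - v_B| = |120.8 - 91.71| = 29.09 mph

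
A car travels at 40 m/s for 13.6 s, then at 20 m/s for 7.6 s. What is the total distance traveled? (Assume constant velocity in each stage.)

d₁ = v₁t₁ = 40 × 13.6 = 544.0 m
d₂ = v₂t₂ = 20 × 7.6 = 152.0 m
d_total = 544.0 + 152.0 = 696.0 m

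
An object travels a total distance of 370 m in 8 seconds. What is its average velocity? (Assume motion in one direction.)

v_avg = Δd / Δt = 370 / 8 = 46.25 m/s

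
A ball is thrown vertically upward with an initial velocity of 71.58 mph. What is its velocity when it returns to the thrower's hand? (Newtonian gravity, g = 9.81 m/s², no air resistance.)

By conservation of energy (no air resistance), the ball returns to the throw height with the same speed as launch, but directed downward.
|v_ground| = v₀ = 71.58 mph
v_ground = 71.58 mph (downward)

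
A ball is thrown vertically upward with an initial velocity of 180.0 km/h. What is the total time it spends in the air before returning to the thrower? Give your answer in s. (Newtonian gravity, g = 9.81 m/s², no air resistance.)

v₀ = 180.0 km/h × 0.2777777777777778 = 50.0 m/s
t_total = 2 × v₀ / g = 2 × 50.0 / 9.81 = 10.19 s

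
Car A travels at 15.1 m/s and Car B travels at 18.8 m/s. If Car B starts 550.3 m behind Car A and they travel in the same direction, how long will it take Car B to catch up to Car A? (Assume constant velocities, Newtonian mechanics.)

Relative speed: v_rel = 18.8 - 15.1 = 3.7 m/s
Time to catch: t = d₀/v_rel = 550.3/3.7 = 148.73 s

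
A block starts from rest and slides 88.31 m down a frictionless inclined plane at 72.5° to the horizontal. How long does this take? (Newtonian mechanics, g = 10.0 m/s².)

a = g sin(θ) = 10.0 × sin(72.5°) = 9.5372 m/s²
t = √(2d/a) = √(2 × 88.31 / 9.5372) = 4.3 s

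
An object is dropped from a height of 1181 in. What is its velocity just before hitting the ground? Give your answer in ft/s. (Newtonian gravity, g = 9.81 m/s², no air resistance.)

h = 1181 in × 0.0254 = 29.9974 m
v = √(2gh) = √(2 × 9.81 × 29.9974) = 24.26 m/s
v = 24.26 m/s / 0.3048 = 79.59 ft/s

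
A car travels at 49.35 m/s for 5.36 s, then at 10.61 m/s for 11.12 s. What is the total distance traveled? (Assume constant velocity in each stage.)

d₁ = v₁t₁ = 49.35 × 5.36 = 264.516 m
d₂ = v₂t₂ = 10.61 × 11.12 = 117.9832 m
d_total = 264.516 + 117.9832 = 382.5 m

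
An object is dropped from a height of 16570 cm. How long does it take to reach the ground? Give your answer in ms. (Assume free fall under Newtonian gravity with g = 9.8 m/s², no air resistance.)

h = 16570 cm × 0.01 = 165.7 m
t = √(2h/g) = √(2 × 165.7 / 9.8) = 5.81518 s
t = 5.81518 s / 0.001 = 5815 ms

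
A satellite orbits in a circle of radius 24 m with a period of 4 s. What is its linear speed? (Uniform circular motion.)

v = 2πr/T = 2π×24/4 = 37.7 m/s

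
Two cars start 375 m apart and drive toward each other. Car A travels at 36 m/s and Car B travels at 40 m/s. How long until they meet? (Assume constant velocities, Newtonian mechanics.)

Combined speed: v_combined = 36 + 40 = 76 m/s
Time to meet: t = d/v_combined = 375/76 = 4.93 s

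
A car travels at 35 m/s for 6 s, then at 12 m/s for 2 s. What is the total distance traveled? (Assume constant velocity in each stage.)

d₁ = v₁t₁ = 35 × 6 = 210 m
d₂ = v₂t₂ = 12 × 2 = 24 m
d_total = 210 + 24 = 234 m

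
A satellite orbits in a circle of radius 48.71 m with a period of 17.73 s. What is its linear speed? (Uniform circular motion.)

v = 2πr/T = 2π×48.71/17.73 = 17.26 m/s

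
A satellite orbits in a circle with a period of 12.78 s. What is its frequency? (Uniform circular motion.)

f = 1/T = 1/12.78 = 0.0782 Hz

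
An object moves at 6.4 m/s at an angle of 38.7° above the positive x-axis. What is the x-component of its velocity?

vₓ = v cos(θ) = 6.4 × cos(38.7°) = 4.99 m/s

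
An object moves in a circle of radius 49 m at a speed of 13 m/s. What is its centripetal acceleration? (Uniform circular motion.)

a_c = v²/r = 13²/49 = 169/49 = 3.45 m/s²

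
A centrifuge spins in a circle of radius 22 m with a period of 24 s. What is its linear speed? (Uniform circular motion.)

v = 2πr/T = 2π×22/24 = 5.76 m/s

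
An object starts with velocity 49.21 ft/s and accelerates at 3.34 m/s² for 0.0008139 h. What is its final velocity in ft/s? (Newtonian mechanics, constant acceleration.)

v₀ = 49.21 ft/s × 0.3048 = 14.9992 m/s
t = 0.0008139 h × 3600.0 = 2.93004 s
v = v₀ + a × t = 14.9992 + 3.34 × 2.93004 = 24.7855 m/s
v = 24.7855 m/s / 0.3048 = 81.32 ft/s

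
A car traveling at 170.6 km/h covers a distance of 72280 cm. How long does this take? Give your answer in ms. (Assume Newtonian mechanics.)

d = 72280 cm × 0.01 = 722.8 m
v = 170.6 km/h × 0.2777777777777778 = 47.3889 m/s
t = d / v = 722.8 / 47.3889 = 15.2525 s
t = 15.2525 s / 0.001 = 15250 ms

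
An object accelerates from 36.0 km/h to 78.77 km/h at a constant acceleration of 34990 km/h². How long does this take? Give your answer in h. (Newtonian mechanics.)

v₀ = 36.0 km/h × 0.2777777777777778 = 10.0 m/s
v = 78.77 km/h × 0.2777777777777778 = 21.8806 m/s
a = 34990 km/h² × 7.716049382716049e-05 = 2.69985 m/s²
t = (v - v₀) / a = (21.8806 - 10.0) / 2.69985 = 4.40047 s
t = 4.40047 s / 3600.0 = 0.001222 h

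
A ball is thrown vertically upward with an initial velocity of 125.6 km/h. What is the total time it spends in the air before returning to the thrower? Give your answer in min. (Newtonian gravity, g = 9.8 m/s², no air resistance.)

v₀ = 125.6 km/h × 0.2777777777777778 = 34.8889 m/s
t_total = 2 × v₀ / g = 2 × 34.8889 / 9.8 = 7.12018 s
t_total = 7.12018 s / 60.0 = 0.1187 min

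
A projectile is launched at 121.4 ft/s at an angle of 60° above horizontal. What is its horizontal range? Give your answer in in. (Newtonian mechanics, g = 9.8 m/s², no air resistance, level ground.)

v₀ = 121.4 ft/s × 0.3048 = 37.0027 m/s
R = v₀² × sin(2θ) / g = 37.0027² × sin(2 × 60°) / 9.8 = 1369.2 × 0.866025 / 9.8 = 120.996 m
R = 120.996 m / 0.0254 = 4764 in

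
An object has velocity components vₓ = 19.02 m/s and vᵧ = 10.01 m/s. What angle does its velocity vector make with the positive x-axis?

θ = arctan(vᵧ/vₓ) = arctan(10.01/19.02) = 27.76°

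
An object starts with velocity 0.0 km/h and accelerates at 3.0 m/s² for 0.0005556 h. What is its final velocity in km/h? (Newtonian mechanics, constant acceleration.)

v₀ = 0.0 km/h × 0.2777777777777778 = 0.0 m/s
t = 0.0005556 h × 3600.0 = 2.00016 s
v = v₀ + a × t = 0.0 + 3.0 × 2.00016 = 6.00048 m/s
v = 6.00048 m/s / 0.2777777777777778 = 21.6 km/h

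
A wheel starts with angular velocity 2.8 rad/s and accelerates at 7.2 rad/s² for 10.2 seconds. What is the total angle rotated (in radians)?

θ = ω₀t + ½αt² = 2.8×10.2 + ½×7.2×10.2² = 403.1 rad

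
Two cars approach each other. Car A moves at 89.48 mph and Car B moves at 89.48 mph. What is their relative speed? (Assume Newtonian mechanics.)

v_rel = v_A + v_B = 89.48 + 89.48 = 178.96 mph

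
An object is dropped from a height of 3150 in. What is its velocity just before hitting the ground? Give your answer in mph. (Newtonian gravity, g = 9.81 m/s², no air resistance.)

h = 3150 in × 0.0254 = 80.01 m
v = √(2gh) = √(2 × 9.81 × 80.01) = 39.6207 m/s
v = 39.6207 m/s / 0.44704 = 88.63 mph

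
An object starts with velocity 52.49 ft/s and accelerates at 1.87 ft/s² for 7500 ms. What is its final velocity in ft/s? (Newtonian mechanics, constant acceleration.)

v₀ = 52.49 ft/s × 0.3048 = 15.999 m/s
a = 1.87 ft/s² × 0.3048 = 0.569976 m/s²
t = 7500 ms × 0.001 = 7.5 s
v = v₀ + a × t = 15.999 + 0.569976 × 7.5 = 20.2738 m/s
v = 20.2738 m/s / 0.3048 = 66.52 ft/s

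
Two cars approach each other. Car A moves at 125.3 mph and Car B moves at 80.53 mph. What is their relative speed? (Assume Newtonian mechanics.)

v_rel = v_A + v_B = 125.3 + 80.53 = 205.83 mph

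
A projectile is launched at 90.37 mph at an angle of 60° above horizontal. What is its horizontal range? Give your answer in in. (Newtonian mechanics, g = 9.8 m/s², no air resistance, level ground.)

v₀ = 90.37 mph × 0.44704 = 40.399 m/s
R = v₀² × sin(2θ) / g = 40.399² × sin(2 × 60°) / 9.8 = 1632.08 × 0.866025 / 9.8 = 144.227 m
R = 144.227 m / 0.0254 = 5678 in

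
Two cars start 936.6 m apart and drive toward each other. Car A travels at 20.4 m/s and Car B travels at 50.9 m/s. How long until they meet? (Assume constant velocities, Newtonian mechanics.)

Combined speed: v_combined = 20.4 + 50.9 = 71.3 m/s
Time to meet: t = d/v_combined = 936.6/71.3 = 13.14 s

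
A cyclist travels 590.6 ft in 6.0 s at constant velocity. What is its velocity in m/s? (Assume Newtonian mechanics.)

d = 590.6 ft × 0.3048 = 180.015 m
v = d / t = 180.015 / 6.0 = 30.0 m/s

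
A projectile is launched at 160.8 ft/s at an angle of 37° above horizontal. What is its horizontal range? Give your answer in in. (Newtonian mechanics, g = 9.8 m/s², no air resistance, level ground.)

v₀ = 160.8 ft/s × 0.3048 = 49.0118 m/s
R = v₀² × sin(2θ) / g = 49.0118² × sin(2 × 37°) / 9.8 = 2402.16 × 0.961262 / 9.8 = 235.623 m
R = 235.623 m / 0.0254 = 9276 in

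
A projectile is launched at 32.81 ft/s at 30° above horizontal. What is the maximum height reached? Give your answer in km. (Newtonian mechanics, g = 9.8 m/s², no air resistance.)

v₀ = 32.81 ft/s × 0.3048 = 10.0005 m/s
H = v₀² × sin²(θ) / (2g) = 10.0005² × sin(30°)² / (2 × 9.8) = 100.01 × 0.25 / 19.6 = 1.27564 m
H = 1.27564 m / 1000.0 = 0.001276 km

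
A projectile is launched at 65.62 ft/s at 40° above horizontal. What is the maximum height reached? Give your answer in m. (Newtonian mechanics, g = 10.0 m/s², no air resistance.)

v₀ = 65.62 ft/s × 0.3048 = 20.001 m/s
H = v₀² × sin²(θ) / (2g) = 20.001² × sin(40°)² / (2 × 10.0) = 400.04 × 0.413176 / 20.0 = 8.264 m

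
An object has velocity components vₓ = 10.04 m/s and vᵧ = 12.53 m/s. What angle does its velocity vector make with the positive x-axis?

θ = arctan(vᵧ/vₓ) = arctan(12.53/10.04) = 51.3°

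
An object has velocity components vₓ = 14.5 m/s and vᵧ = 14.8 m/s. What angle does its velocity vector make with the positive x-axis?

θ = arctan(vᵧ/vₓ) = arctan(14.8/14.5) = 45.59°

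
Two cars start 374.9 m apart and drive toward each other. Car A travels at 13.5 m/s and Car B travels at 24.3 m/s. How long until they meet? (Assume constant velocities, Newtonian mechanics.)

Combined speed: v_combined = 13.5 + 24.3 = 37.8 m/s
Time to meet: t = d/v_combined = 374.9/37.8 = 9.92 s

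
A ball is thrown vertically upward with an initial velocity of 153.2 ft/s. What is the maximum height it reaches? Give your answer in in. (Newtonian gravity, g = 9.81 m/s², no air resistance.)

v₀ = 153.2 ft/s × 0.3048 = 46.6954 m/s
h_max = v₀² / (2g) = 46.6954² / (2 × 9.81) = 2180.46 / 19.62 = 111.135 m
h_max = 111.135 m / 0.0254 = 4375 in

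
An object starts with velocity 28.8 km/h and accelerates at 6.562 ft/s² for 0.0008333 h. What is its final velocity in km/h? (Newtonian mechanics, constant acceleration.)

v₀ = 28.8 km/h × 0.2777777777777778 = 8.0 m/s
a = 6.562 ft/s² × 0.3048 = 2.0001 m/s²
t = 0.0008333 h × 3600.0 = 2.99988 s
v = v₀ + a × t = 8.0 + 2.0001 × 2.99988 = 14.0001 m/s
v = 14.0001 m/s / 0.2777777777777778 = 50.4 km/h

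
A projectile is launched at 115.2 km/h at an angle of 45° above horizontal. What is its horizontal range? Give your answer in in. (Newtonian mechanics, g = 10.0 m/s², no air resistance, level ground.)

v₀ = 115.2 km/h × 0.2777777777777778 = 32.0 m/s
R = v₀² × sin(2θ) / g = 32.0² × sin(2 × 45°) / 10.0 = 1024.0 × 1.0 / 10.0 = 102.4 m
R = 102.4 m / 0.0254 = 4031 in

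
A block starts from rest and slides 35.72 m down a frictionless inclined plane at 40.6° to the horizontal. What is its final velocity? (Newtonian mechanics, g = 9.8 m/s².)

a = g sin(θ) = 9.8 × sin(40.6°) = 6.3776 m/s²
v = √(2ad) = √(2 × 6.3776 × 35.72) = 21.35 m/s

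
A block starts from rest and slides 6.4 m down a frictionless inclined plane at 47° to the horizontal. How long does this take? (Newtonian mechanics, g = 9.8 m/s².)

a = g sin(θ) = 9.8 × sin(47°) = 7.1673 m/s²
t = √(2d/a) = √(2 × 6.4 / 7.1673) = 1.34 s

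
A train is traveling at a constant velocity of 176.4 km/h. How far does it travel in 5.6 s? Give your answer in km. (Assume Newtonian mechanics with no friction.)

v = 176.4 km/h × 0.2777777777777778 = 49.0 m/s
d = v × t = 49.0 × 5.6 = 274.4 m
d = 274.4 m / 1000.0 = 0.2744 km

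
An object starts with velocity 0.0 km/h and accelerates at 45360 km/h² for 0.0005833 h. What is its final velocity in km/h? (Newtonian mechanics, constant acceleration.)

v₀ = 0.0 km/h × 0.2777777777777778 = 0.0 m/s
a = 45360 km/h² × 7.716049382716049e-05 = 3.5 m/s²
t = 0.0005833 h × 3600.0 = 2.09988 s
v = v₀ + a × t = 0.0 + 3.5 × 2.09988 = 7.34958 m/s
v = 7.34958 m/s / 0.2777777777777778 = 26.46 km/h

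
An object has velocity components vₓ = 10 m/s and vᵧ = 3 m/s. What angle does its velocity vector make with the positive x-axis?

θ = arctan(vᵧ/vₓ) = arctan(3/10) = 16.7°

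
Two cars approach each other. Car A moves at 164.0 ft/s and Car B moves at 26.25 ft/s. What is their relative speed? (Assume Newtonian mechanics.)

v_rel = v_A + v_B = 164.0 + 26.25 = 190.25 ft/s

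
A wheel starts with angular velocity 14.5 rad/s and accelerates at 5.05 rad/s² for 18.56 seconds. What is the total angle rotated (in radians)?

θ = ω₀t + ½αt² = 14.5×18.56 + ½×5.05×18.56² = 1138.92 rad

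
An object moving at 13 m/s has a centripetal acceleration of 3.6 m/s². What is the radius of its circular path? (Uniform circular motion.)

r = v²/a_c = 13²/3.6 = 46.94 m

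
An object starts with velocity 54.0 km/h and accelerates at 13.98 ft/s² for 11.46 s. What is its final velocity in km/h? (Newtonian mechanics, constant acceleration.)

v₀ = 54.0 km/h × 0.2777777777777778 = 15.0 m/s
a = 13.98 ft/s² × 0.3048 = 4.2611 m/s²
v = v₀ + a × t = 15.0 + 4.2611 × 11.46 = 63.8322 m/s
v = 63.8322 m/s / 0.2777777777777778 = 229.8 km/h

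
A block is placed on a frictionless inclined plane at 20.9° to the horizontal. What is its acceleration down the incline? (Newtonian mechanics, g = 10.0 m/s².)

a = g sin(θ) = 10.0 × sin(20.9°) = 10.0 × 0.3567 = 3.57 m/s²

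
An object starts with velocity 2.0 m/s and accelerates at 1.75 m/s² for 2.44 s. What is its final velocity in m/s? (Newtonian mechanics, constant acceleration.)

v = v₀ + a × t = 2.0 + 1.75 × 2.44 = 6.27 m/s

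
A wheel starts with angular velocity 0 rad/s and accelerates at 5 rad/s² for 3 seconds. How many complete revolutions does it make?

θ = ω₀t + ½αt² = 0×3 + ½×5×3² = 22.5 rad
Total revolutions = θ/(2π) = 22.5/(2π) = 3.58
Complete revolutions = ⌊3.58⌋ = 3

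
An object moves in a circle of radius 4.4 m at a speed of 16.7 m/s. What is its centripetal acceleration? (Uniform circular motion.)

a_c = v²/r = 16.7²/4.4 = 278.89/4.4 = 63.38 m/s²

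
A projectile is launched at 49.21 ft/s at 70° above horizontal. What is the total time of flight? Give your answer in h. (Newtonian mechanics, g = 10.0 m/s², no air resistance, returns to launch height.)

v₀ = 49.21 ft/s × 0.3048 = 14.9992 m/s
T = 2 × v₀ × sin(θ) / g = 2 × 14.9992 × sin(70°) / 10.0 = 2 × 14.9992 × 0.939693 / 10.0 = 2.81893 s
T = 2.81893 s / 3600.0 = 0.000783 h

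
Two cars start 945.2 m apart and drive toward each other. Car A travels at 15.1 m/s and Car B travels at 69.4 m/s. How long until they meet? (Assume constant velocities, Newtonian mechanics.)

Combined speed: v_combined = 15.1 + 69.4 = 84.5 m/s
Time to meet: t = d/v_combined = 945.2/84.5 = 11.19 s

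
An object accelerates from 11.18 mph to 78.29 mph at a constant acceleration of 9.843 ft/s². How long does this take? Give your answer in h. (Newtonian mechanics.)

v₀ = 11.18 mph × 0.44704 = 4.99791 m/s
v = 78.29 mph × 0.44704 = 34.9988 m/s
a = 9.843 ft/s² × 0.3048 = 3.00015 m/s²
t = (v - v₀) / a = (34.9988 - 4.99791) / 3.00015 = 9.9998 s
t = 9.9998 s / 3600.0 = 0.002778 h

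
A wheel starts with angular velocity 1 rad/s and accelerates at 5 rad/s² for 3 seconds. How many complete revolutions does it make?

θ = ω₀t + ½αt² = 1×3 + ½×5×3² = 25.5 rad
Total revolutions = θ/(2π) = 25.5/(2π) = 4.06
Complete revolutions = ⌊4.06⌋ = 4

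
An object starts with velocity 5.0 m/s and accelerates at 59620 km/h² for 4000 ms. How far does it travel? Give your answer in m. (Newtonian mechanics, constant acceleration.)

a = 59620 km/h² × 7.716049382716049e-05 = 4.60031 m/s²
t = 4000 ms × 0.001 = 4.0 s
d = v₀ × t + ½ × a × t² = 5.0 × 4.0 + 0.5 × 4.60031 × 4.0² = 56.8 m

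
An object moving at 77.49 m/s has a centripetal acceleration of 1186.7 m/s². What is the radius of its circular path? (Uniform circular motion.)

r = v²/a_c = 77.49²/1186.7 = 5.06 m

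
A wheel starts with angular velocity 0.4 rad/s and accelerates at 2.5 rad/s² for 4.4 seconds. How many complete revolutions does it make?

θ = ω₀t + ½αt² = 0.4×4.4 + ½×2.5×4.4² = 25.96 rad
Total revolutions = θ/(2π) = 25.96/(2π) = 4.13
Complete revolutions = ⌊4.13⌋ = 4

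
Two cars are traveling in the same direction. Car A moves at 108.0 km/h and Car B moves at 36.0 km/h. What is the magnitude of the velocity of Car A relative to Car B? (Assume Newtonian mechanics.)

v_rel = |v_A - v_B| = |108.0 - 36.0| = 72.0 km/h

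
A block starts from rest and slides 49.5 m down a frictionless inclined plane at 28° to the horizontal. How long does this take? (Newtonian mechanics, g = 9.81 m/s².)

a = g sin(θ) = 9.81 × sin(28°) = 4.6055 m/s²
t = √(2d/a) = √(2 × 49.5 / 4.6055) = 4.64 s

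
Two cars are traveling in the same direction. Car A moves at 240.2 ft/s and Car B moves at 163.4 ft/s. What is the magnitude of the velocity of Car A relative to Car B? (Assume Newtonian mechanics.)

v_rel = |v_A - v_B| = |240.2 - 163.4| = 76.8 ft/s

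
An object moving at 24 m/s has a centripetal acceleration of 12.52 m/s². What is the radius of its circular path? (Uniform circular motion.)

r = v²/a_c = 24²/12.52 = 46.01 m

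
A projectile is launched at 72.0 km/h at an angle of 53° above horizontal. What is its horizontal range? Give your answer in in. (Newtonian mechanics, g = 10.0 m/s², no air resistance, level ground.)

v₀ = 72.0 km/h × 0.2777777777777778 = 20.0 m/s
R = v₀² × sin(2θ) / g = 20.0² × sin(2 × 53°) / 10.0 = 400.0 × 0.961262 / 10.0 = 38.4505 m
R = 38.4505 m / 0.0254 = 1514 in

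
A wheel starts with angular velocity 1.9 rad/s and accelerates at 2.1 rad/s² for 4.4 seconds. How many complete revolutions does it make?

θ = ω₀t + ½αt² = 1.9×4.4 + ½×2.1×4.4² = 28.688 rad
Total revolutions = θ/(2π) = 28.688/(2π) = 4.57
Complete revolutions = ⌊4.57⌋ = 4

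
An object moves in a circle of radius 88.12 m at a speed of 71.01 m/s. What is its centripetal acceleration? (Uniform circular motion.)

a_c = v²/r = 71.01²/88.12 = 5042.4201/88.12 = 57.22 m/s²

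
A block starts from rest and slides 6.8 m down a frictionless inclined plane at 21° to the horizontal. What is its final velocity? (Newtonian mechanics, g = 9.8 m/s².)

a = g sin(θ) = 9.8 × sin(21°) = 3.512 m/s²
v = √(2ad) = √(2 × 3.512 × 6.8) = 6.91 m/s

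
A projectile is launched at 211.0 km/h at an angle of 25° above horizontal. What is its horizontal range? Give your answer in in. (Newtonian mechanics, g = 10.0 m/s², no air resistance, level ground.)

v₀ = 211.0 km/h × 0.2777777777777778 = 58.6111 m/s
R = v₀² × sin(2θ) / g = 58.6111² × sin(2 × 25°) / 10.0 = 3435.26 × 0.766044 / 10.0 = 263.156 m
R = 263.156 m / 0.0254 = 10360 in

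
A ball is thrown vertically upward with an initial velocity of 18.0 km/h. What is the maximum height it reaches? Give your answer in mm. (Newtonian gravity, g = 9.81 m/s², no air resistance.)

v₀ = 18.0 km/h × 0.2777777777777778 = 5.0 m/s
h_max = v₀² / (2g) = 5.0² / (2 × 9.81) = 25.0 / 19.62 = 1.27421 m
h_max = 1.27421 m / 0.001 = 1274 mm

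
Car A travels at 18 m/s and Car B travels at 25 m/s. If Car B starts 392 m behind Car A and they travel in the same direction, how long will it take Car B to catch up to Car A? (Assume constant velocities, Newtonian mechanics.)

Relative speed: v_rel = 25 - 18 = 7 m/s
Time to catch: t = d₀/v_rel = 392/7 = 56.0 s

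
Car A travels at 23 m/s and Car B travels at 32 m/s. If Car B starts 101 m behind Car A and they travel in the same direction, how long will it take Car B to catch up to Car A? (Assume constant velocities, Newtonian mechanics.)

Relative speed: v_rel = 32 - 23 = 9 m/s
Time to catch: t = d₀/v_rel = 101/9 = 11.22 s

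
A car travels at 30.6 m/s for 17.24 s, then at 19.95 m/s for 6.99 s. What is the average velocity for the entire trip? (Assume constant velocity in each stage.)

d₁ = v₁t₁ = 30.6 × 17.24 = 527.544 m
d₂ = v₂t₂ = 19.95 × 6.99 = 139.4505 m
d_total = 666.9945 m, t_total = 24.23 s
v_avg = d_total/t_total = 666.9945/24.23 = 27.53 m/s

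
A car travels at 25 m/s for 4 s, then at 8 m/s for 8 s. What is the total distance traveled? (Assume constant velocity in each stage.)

d₁ = v₁t₁ = 25 × 4 = 100 m
d₂ = v₂t₂ = 8 × 8 = 64 m
d_total = 100 + 64 = 164 m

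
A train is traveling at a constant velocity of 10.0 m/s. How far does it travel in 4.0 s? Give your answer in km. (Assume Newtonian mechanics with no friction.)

d = v × t = 10.0 × 4.0 = 40.0 m
d = 40.0 m / 1000.0 = 0.04 km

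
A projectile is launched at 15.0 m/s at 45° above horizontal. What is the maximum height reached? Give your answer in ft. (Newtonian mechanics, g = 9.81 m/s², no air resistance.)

H = v₀² × sin²(θ) / (2g) = 15.0² × sin(45°)² / (2 × 9.81) = 225.0 × 0.5 / 19.62 = 5.73394 m
H = 5.73394 m / 0.3048 = 18.81 ft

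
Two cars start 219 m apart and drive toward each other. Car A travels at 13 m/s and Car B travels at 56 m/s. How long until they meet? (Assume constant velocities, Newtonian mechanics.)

Combined speed: v_combined = 13 + 56 = 69 m/s
Time to meet: t = d/v_combined = 219/69 = 3.17 s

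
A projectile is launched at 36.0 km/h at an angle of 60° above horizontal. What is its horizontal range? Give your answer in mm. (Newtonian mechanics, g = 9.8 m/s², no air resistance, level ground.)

v₀ = 36.0 km/h × 0.2777777777777778 = 10.0 m/s
R = v₀² × sin(2θ) / g = 10.0² × sin(2 × 60°) / 9.8 = 100.0 × 0.866025 / 9.8 = 8.83699 m
R = 8.83699 m / 0.001 = 8837 mm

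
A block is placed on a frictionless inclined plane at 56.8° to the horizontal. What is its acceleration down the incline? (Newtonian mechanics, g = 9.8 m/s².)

a = g sin(θ) = 9.8 × sin(56.8°) = 9.8 × 0.8368 = 8.2 m/s²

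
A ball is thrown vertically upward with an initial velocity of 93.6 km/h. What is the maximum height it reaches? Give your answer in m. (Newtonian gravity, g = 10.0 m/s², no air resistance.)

v₀ = 93.6 km/h × 0.2777777777777778 = 26.0 m/s
h_max = v₀² / (2g) = 26.0² / (2 × 10.0) = 676.0 / 20.0 = 33.8 m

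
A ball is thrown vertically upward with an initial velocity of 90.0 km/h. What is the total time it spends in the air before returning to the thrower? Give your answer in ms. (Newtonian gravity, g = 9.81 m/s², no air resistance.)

v₀ = 90.0 km/h × 0.2777777777777778 = 25.0 m/s
t_total = 2 × v₀ / g = 2 × 25.0 / 9.81 = 5.09684 s
t_total = 5.09684 s / 0.001 = 5097 ms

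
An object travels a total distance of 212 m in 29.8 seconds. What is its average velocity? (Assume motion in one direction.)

v_avg = Δd / Δt = 212 / 29.8 = 7.11 m/s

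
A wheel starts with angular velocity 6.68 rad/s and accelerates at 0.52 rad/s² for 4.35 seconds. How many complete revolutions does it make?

θ = ω₀t + ½αt² = 6.68×4.35 + ½×0.52×4.35² = 33.97785 rad
Total revolutions = θ/(2π) = 33.97785/(2π) = 5.41
Complete revolutions = ⌊5.41⌋ = 5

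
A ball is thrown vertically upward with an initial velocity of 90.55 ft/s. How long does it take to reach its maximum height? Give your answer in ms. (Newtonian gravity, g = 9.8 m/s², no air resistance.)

v₀ = 90.55 ft/s × 0.3048 = 27.5996 m/s
t_up = v₀ / g = 27.5996 / 9.8 = 2.81629 s
t_up = 2.81629 s / 0.001 = 2816 ms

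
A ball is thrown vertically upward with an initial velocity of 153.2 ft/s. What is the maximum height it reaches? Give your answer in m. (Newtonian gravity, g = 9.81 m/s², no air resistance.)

v₀ = 153.2 ft/s × 0.3048 = 46.6954 m/s
h_max = v₀² / (2g) = 46.6954² / (2 × 9.81) = 2180.46 / 19.62 = 111.1 m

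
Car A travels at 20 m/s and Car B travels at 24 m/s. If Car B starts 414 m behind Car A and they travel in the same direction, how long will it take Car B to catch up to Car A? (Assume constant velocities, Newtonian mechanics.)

Relative speed: v_rel = 24 - 20 = 4 m/s
Time to catch: t = d₀/v_rel = 414/4 = 103.5 s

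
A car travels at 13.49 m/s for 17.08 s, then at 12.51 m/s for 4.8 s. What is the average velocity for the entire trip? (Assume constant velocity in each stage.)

d₁ = v₁t₁ = 13.49 × 17.08 = 230.4092 m
d₂ = v₂t₂ = 12.51 × 4.8 = 60.048 m
d_total = 290.4572 m, t_total = 21.88 s
v_avg = d_total/t_total = 290.4572/21.88 = 13.28 m/s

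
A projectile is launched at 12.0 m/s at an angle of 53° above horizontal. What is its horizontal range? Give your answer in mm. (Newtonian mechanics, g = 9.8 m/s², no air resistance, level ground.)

R = v₀² × sin(2θ) / g = 12.0² × sin(2 × 53°) / 9.8 = 144.0 × 0.961262 / 9.8 = 14.1247 m
R = 14.1247 m / 0.001 = 14120 mm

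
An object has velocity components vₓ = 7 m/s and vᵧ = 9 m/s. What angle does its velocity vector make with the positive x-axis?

θ = arctan(vᵧ/vₓ) = arctan(9/7) = 52.13°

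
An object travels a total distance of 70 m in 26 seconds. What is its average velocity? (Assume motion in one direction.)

v_avg = Δd / Δt = 70 / 26 = 2.69 m/s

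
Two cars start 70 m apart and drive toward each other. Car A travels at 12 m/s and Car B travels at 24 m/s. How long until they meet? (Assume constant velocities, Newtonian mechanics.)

Combined speed: v_combined = 12 + 24 = 36 m/s
Time to meet: t = d/v_combined = 70/36 = 1.94 s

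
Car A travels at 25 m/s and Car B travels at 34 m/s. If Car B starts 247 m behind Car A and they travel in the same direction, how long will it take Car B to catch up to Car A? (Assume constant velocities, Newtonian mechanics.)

Relative speed: v_rel = 34 - 25 = 9 m/s
Time to catch: t = d₀/v_rel = 247/9 = 27.44 s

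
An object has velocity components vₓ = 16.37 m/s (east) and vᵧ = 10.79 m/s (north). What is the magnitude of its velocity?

|v| = √(vₓ² + vᵧ²) = √(16.37² + 10.79²) = √(384.401) = 19.61 m/s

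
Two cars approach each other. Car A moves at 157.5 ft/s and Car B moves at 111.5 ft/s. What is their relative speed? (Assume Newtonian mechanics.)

v_rel = v_A + v_B = 157.5 + 111.5 = 269.0 ft/s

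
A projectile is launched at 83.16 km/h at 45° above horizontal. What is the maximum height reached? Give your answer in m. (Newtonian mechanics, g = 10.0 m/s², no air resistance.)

v₀ = 83.16 km/h × 0.2777777777777778 = 23.1 m/s
H = v₀² × sin²(θ) / (2g) = 23.1² × sin(45°)² / (2 × 10.0) = 533.61 × 0.5 / 20.0 = 13.34 m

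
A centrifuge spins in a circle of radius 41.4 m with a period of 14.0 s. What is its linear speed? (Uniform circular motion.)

v = 2πr/T = 2π×41.4/14.0 = 18.58 m/s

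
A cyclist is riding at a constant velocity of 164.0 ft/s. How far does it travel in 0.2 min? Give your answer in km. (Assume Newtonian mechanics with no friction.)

v = 164.0 ft/s × 0.3048 = 49.9872 m/s
t = 0.2 min × 60.0 = 12.0 s
d = v × t = 49.9872 × 12.0 = 599.846 m
d = 599.846 m / 1000.0 = 0.5998 km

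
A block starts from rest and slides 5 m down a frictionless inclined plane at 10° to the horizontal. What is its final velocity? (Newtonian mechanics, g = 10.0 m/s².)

a = g sin(θ) = 10.0 × sin(10°) = 1.7365 m/s²
v = √(2ad) = √(2 × 1.7365 × 5) = 4.17 m/s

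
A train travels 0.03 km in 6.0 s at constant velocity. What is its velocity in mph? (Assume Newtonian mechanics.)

d = 0.03 km × 1000.0 = 30.0 m
v = d / t = 30.0 / 6.0 = 5.0 m/s
v = 5.0 m/s / 0.44704 = 11.18 mph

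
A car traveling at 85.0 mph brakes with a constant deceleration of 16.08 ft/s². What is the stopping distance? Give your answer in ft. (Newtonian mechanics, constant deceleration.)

v₀ = 85.0 mph × 0.44704 = 37.9984 m/s
a = 16.08 ft/s² × 0.3048 = 4.90118 m/s²
d = v₀² / (2a) = 37.9984² / (2 × 4.90118) = 1443.88 / 9.80236 = 147.299 m
d = 147.299 m / 0.3048 = 483.3 ft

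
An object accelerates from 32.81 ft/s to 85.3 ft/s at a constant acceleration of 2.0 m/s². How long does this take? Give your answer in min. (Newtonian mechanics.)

v₀ = 32.81 ft/s × 0.3048 = 10.0005 m/s
v = 85.3 ft/s × 0.3048 = 25.9994 m/s
t = (v - v₀) / a = (25.9994 - 10.0005) / 2.0 = 7.99945 s
t = 7.99945 s / 60.0 = 0.1333 min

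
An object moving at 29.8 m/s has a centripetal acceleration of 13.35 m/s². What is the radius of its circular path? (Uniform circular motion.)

r = v²/a_c = 29.8²/13.35 = 66.52 m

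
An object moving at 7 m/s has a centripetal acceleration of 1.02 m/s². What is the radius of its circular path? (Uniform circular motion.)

r = v²/a_c = 7²/1.02 = 48.04 m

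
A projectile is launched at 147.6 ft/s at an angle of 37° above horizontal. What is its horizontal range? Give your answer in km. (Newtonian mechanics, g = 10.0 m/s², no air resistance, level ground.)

v₀ = 147.6 ft/s × 0.3048 = 44.9885 m/s
R = v₀² × sin(2θ) / g = 44.9885² × sin(2 × 37°) / 10.0 = 2023.97 × 0.961262 / 10.0 = 194.557 m
R = 194.557 m / 1000.0 = 0.1946 km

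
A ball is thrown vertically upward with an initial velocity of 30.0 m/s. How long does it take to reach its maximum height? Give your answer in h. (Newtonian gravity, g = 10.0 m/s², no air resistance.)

t_up = v₀ / g = 30.0 / 10.0 = 3.0 s
t_up = 3.0 s / 3600.0 = 0.0008333 h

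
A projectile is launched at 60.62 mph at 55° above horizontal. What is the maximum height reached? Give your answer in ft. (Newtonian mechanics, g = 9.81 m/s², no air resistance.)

v₀ = 60.62 mph × 0.44704 = 27.0996 m/s
H = v₀² × sin²(θ) / (2g) = 27.0996² × sin(55°)² / (2 × 9.81) = 734.388 × 0.67101 / 19.62 = 25.1163 m
H = 25.1163 m / 0.3048 = 82.4 ft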